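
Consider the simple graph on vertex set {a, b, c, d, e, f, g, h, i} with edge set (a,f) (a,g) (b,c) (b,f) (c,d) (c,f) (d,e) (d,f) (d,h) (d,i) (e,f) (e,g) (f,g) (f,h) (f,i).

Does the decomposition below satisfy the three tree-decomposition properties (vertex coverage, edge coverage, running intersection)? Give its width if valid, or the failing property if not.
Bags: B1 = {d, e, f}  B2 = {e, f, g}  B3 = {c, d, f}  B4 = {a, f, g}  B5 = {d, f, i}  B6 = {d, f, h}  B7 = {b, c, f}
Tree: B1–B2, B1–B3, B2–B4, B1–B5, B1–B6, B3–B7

Checking the three conditions: (i) the bags cover all of {a, b, c, d, e, f, g, h, i}; (ii) for each edge, some bag contains both endpoints; (iii) the bags containing any fixed vertex form a subtree. All hold, so the decomposition is valid with width 3 − 1 = 2.

Yes; width 2.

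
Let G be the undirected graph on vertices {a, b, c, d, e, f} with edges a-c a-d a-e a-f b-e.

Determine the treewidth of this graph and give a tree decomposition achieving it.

Treewidth 1.
One optimal decomposition is:
Bags: B1 = {a, f}  B2 = {a, d}  B3 = {a, c}  B4 = {a, e}  B5 = {b, e}
Tree: B1–B2, B2–B3, B1–B4, B4–B5

Each bag holds 2 vertices, so the decomposition has width 1, which upper-bounds the treewidth. Since G has at least one edge (e.g. f–a), it is not an edgeless graph, so tw(G) ≥ 1. Therefore the treewidth is 1.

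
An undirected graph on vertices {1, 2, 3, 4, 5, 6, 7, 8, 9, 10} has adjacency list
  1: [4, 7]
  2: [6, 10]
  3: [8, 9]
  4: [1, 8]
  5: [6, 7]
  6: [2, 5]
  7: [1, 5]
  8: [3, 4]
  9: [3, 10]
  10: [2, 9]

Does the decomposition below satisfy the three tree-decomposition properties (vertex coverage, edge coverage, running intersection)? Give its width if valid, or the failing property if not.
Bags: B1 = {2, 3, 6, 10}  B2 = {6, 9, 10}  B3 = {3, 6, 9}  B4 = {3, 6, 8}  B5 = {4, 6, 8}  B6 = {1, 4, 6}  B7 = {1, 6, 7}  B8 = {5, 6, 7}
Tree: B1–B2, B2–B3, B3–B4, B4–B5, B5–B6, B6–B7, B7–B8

A tree decomposition must satisfy three properties: every vertex lies in some bag; for every edge, both endpoints lie together in some bag; and for every vertex, the bags containing it form a connected subtree. Here bags containing vertex 3 are not connected in the tree, so the decomposition is invalid.

No — bags containing vertex 3 are not connected in the tree.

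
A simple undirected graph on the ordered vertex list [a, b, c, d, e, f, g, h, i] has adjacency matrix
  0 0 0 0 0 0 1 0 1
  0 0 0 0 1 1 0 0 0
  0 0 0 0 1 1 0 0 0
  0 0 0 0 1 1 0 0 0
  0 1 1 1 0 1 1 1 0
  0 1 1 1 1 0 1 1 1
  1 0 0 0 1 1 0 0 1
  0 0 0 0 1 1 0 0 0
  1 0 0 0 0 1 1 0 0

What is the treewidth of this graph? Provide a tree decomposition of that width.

Treewidth 2.
One optimal decomposition is:
Bags: B1 = {b, e, f}  B2 = {d, e, f}  B3 = {e, f, g}  B4 = {c, e, f}  B5 = {e, f, h}  B6 = {f, g, i}  B7 = {a, g, i}
Tree: B1–B2, B1–B3, B3–B4, B1–B5, B3–B6, B6–B7

Every bag has size at most 3, so the width is 3 − 1 = 2 and tw(G) ≤ 2. On the other hand G contains the 3-clique {a, g, i}. A clique must lie in a single bag of any decomposition, so no decomposition can have width below 2. The upper and lower bounds meet at 2, so that is the treewidth.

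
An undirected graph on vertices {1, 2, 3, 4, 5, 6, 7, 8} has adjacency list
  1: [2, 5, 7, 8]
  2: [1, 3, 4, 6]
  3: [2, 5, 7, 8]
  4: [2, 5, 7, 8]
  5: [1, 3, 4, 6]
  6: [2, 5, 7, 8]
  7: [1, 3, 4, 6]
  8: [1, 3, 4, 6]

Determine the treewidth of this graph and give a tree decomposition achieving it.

Every bag has size at most 5, so the width is 5 − 1 = 4 and tw(G) ≤ 4. For the lower bound: the 5 vertex sets {3,7}, {2,6}, {1,8}, {5}, {4} are disjoint, each induces a connected subgraph, and every pair is joined by at least one edge of G. Contracting each set to a single vertex therefore yields K_{5} as a minor, and since treewidth is minor-monotone, tw(G) ≥ tw(K_{5}) = 4. Combining the bounds, tw(G) = 4.

Treewidth 4.
One such decomposition:
Bags: B1 = {2, 3, 5, 7, 8}  B2 = {2, 5, 6, 7, 8}  B3 = {1, 2, 5, 7, 8}  B4 = {2, 4, 5, 7, 8}
Tree: B1–B2, B2–B3, B3–B4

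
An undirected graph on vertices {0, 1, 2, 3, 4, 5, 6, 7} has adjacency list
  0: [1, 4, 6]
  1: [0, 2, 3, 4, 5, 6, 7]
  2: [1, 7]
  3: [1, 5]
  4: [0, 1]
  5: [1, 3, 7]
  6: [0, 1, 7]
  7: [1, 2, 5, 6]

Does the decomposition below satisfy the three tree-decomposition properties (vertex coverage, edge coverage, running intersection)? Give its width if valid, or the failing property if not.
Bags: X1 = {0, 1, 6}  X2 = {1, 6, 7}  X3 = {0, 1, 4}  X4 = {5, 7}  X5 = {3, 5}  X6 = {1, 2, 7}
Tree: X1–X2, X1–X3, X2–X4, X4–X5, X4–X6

No — edge (1,5) lies in no bag.

A tree decomposition must satisfy three properties: every vertex lies in some bag; for every edge, both endpoints lie together in some bag; and for every vertex, the bags containing it form a connected subtree. Here edge (1,5) lies in no bag, so the decomposition is invalid.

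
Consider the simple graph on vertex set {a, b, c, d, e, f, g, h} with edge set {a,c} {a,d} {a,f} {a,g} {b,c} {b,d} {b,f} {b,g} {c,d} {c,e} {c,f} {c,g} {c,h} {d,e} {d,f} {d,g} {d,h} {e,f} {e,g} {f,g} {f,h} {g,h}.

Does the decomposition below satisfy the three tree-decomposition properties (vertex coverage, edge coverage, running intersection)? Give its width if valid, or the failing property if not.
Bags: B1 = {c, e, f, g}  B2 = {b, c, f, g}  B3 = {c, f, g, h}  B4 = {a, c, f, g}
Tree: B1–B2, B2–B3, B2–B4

No — vertex d appears in no bag.

A tree decomposition must satisfy three properties: every vertex lies in some bag; for every edge, both endpoints lie together in some bag; and for every vertex, the bags containing it form a connected subtree. Here vertex d appears in no bag, so the decomposition is invalid.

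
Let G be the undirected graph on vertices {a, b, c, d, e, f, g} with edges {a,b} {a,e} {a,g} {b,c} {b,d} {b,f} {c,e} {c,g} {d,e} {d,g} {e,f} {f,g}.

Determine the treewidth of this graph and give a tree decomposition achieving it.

The largest bag has 4 vertices, giving width 3; this decomposition certifies tw(G) ≤ 3. For the lower bound: the 4 vertex sets {b,c}, {a,e}, {g}, {d} are disjoint, each induces a connected subgraph, and every pair is joined by at least one edge of G. Contracting each set to a single vertex therefore yields K_{4} as a minor, and since treewidth is minor-monotone, tw(G) ≥ tw(K_{4}) = 3. The upper and lower bounds meet at 3, so that is the treewidth.

Treewidth 3.
Bags: B1 = {b, c, e, g}  B2 = {a, b, e, g}  B3 = {b, d, e, g}  B4 = {b, e, f, g}
Tree: B1–B2, B2–B3, B3–B4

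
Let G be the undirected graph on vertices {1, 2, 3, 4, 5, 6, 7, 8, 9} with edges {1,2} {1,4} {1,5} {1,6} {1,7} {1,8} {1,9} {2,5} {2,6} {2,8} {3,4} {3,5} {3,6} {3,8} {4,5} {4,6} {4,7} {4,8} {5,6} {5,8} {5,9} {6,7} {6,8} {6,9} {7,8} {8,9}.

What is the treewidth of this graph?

A width-4 tree decomposition is:
Bags: B1 = {1, 4, 5, 6, 8}  B2 = {1, 4, 6, 7, 8}  B3 = {1, 5, 6, 8, 9}  B4 = {3, 4, 5, 6, 8}  B5 = {1, 2, 5, 6, 8}
Tree: B1–B2, B1–B3, B1–B4, B1–B5
Each bag holds 5 vertices, so the decomposition has width 4, which upper-bounds the treewidth. For the lower bound, the 5 vertices {1, 5, 6, 8, 9} are pairwise adjacent, and any tree decomposition puts a clique entirely inside one bag — forcing width ≥ 4. The upper and lower bounds meet at 4, so that is the treewidth.

4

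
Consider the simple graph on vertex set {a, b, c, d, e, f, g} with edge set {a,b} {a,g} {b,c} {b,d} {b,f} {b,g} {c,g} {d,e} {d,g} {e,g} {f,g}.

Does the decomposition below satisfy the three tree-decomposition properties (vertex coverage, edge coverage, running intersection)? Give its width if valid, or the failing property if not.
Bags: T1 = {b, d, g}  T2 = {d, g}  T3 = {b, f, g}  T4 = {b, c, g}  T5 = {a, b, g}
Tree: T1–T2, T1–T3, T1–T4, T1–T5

No — vertex e appears in no bag.

A tree decomposition must satisfy three properties: every vertex lies in some bag; for every edge, both endpoints lie together in some bag; and for every vertex, the bags containing it form a connected subtree. Here vertex e appears in no bag, so the decomposition is invalid.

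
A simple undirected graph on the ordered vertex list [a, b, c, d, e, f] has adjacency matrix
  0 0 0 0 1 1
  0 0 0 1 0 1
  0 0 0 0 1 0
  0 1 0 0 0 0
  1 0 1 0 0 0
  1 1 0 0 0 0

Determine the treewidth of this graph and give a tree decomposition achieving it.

Each bag holds 2 vertices, so the decomposition has width 1, which upper-bounds the treewidth. G has an edge, so its treewidth is at least 1. Therefore the treewidth is 1.

Treewidth 1.
Bags: B1 = {a, e}  B2 = {a, f}  B3 = {b, f}  B4 = {b, d}  B5 = {c, e}
Tree: B1–B2, B2–B3, B3–B4, B1–B5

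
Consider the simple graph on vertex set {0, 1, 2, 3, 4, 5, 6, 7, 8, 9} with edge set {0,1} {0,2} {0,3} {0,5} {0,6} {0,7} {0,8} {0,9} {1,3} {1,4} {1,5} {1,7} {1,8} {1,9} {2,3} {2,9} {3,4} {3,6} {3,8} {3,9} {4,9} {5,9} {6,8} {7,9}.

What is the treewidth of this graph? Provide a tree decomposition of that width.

The largest bag has 4 vertices, giving width 3; this decomposition certifies tw(G) ≤ 3. For the lower bound, the 4 vertices {0, 1, 3, 8} are pairwise adjacent, and any tree decomposition puts a clique entirely inside one bag — forcing width ≥ 3. Combining the bounds, tw(G) = 3.

Treewidth 3.
One such decomposition:
Bags: B1 = {0, 1, 3, 9}  B2 = {0, 2, 3, 9}  B3 = {1, 3, 4, 9}  B4 = {0, 1, 7, 9}  B5 = {0, 1, 3, 8}  B6 = {0, 1, 5, 9}  B7 = {0, 3, 6, 8}
Tree: B1–B2, B1–B3, B1–B4, B1–B5, B4–B6, B5–B7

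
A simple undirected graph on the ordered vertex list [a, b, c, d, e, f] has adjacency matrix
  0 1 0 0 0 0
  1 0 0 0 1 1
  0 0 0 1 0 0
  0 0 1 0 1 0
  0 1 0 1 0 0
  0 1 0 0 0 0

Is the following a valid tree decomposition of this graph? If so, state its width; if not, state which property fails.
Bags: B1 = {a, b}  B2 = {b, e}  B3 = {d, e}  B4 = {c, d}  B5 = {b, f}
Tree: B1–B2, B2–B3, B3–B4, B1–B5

Vertex coverage: the bags together contain {a, b, c, d, e, f}, the full vertex set. Edge coverage: each edge of G has both endpoints in at least one bag. Running intersection: for every vertex, the bags containing it form a connected subtree. All three properties hold, so this is a valid tree decomposition of width max|bag| − 1 = 1, and hence tw(G) ≤ 1.

Yes; width 1.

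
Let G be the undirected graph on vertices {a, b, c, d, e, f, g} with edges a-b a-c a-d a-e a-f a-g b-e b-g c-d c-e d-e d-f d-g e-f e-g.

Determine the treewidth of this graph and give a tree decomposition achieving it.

Treewidth 3.
One optimal decomposition is:
Bags: B1 = {a, c, d, e}  B2 = {a, d, e, f}  B3 = {a, d, e, g}  B4 = {a, b, e, g}
Tree: B1–B2, B1–B3, B3–B4

Each bag holds 4 vertices, so the decomposition has width 3, which upper-bounds the treewidth. Conversely, {a, d, e, g} is a clique of size 4, and the vertices of any clique must share a bag in every tree decomposition; so some bag has ≥ 4 vertices and tw(G) ≥ 3. The upper and lower bounds meet at 3, so that is the treewidth.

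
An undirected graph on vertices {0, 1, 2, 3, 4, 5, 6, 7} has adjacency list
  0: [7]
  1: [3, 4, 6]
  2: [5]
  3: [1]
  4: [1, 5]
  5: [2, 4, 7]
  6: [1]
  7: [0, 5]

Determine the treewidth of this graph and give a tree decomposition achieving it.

Treewidth 1.
One such decomposition:
Bags: B1 = {4, 5}  B2 = {5, 7}  B3 = {1, 4}  B4 = {1, 6}  B5 = {2, 5}  B6 = {0, 7}  B7 = {1, 3}
Tree: B1–B2, B1–B3, B3–B4, B1–B5, B2–B6, B3–B7

Every bag has size at most 2, so the width is 2 − 1 = 1 and tw(G) ≤ 1. Since G has at least one edge (e.g. 5–4), it is not an edgeless graph, so tw(G) ≥ 1. The upper and lower bounds meet at 1, so that is the treewidth.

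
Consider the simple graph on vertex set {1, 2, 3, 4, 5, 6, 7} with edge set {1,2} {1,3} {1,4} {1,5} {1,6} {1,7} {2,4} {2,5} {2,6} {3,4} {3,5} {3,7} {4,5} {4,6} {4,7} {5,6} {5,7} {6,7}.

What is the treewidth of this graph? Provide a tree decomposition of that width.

Each bag holds 5 vertices, so the decomposition has width 4, which upper-bounds the treewidth. For the lower bound, the 5 vertices {1, 3, 4, 5, 7} are pairwise adjacent, and any tree decomposition puts a clique entirely inside one bag — forcing width ≥ 4. Therefore the treewidth is 4.

Treewidth 4.
Bags: B1 = {1, 3, 4, 5, 7}  B2 = {1, 4, 5, 6, 7}  B3 = {1, 2, 4, 5, 6}
Tree: B1–B2, B2–B3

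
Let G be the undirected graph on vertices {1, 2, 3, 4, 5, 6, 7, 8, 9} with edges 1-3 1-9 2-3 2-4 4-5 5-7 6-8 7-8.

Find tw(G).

1

A width-1 tree decomposition is:
Bags: B1 = {1, 9}  B2 = {1, 3}  B3 = {2, 3}  B4 = {2, 4}  B5 = {4, 5}  B6 = {5, 7}  B7 = {7, 8}  B8 = {6, 8}
Tree: B1–B2, B2–B3, B3–B4, B4–B5, B5–B6, B6–B7, B7–B8
The largest bag has 2 vertices, giving width 1; this decomposition certifies tw(G) ≤ 1. Since G has at least one edge (e.g. 9–1), it is not an edgeless graph, so tw(G) ≥ 1. Therefore the treewidth is 1.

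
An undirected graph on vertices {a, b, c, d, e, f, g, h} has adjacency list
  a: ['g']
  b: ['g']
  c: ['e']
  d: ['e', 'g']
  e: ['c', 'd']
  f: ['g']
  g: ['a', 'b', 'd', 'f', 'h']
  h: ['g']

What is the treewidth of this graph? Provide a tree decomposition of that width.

Treewidth 1.
Bags: B1 = {d, g}  B2 = {g, h}  B3 = {d, e}  B4 = {c, e}  B5 = {b, g}  B6 = {f, g}  B7 = {a, g}
Tree: B1–B2, B1–B3, B3–B4, B2–B5, B1–B6, B2–B7

Each bag holds 2 vertices, so the decomposition has width 1, which upper-bounds the treewidth. G has an edge, so its treewidth is at least 1. Therefore the treewidth is 1.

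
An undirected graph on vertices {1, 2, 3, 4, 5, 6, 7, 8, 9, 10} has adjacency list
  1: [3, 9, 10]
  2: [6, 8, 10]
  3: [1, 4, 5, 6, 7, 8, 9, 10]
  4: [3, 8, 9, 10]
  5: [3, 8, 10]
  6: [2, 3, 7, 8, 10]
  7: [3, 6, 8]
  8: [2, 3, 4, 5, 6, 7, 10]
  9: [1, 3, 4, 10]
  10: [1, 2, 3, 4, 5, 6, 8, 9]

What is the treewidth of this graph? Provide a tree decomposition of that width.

Treewidth 3.
One optimal decomposition is:
Bags: B1 = {3, 5, 8, 10}  B2 = {3, 4, 8, 10}  B3 = {3, 6, 8, 10}  B4 = {3, 4, 9, 10}  B5 = {1, 3, 9, 10}  B6 = {3, 6, 7, 8}  B7 = {2, 6, 8, 10}
Tree: B1–B2, B1–B3, B2–B4, B4–B5, B3–B6, B3–B7

Every bag has size at most 4, so the width is 4 − 1 = 3 and tw(G) ≤ 3. Conversely, {2, 6, 8, 10} is a clique of size 4, and the vertices of any clique must share a bag in every tree decomposition; so some bag has ≥ 4 vertices and tw(G) ≥ 3. Hence tw(G) = 3 exactly.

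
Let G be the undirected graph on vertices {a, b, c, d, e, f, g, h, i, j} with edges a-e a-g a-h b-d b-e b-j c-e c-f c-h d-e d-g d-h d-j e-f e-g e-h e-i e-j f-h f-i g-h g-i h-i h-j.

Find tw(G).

3

A width-3 tree decomposition is:
Bags: B1 = {d, e, g, h}  B2 = {e, g, h, i}  B3 = {a, e, g, h}  B4 = {d, e, h, j}  B5 = {e, f, h, i}  B6 = {c, e, f, h}  B7 = {b, d, e, j}
Tree: B1–B2, B1–B3, B1–B4, B2–B5, B5–B6, B4–B7
Every bag has size at most 4, so the width is 4 − 1 = 3 and tw(G) ≤ 3. Conversely, {d, e, g, h} is a clique of size 4, and the vertices of any clique must share a bag in every tree decomposition; so some bag has ≥ 4 vertices and tw(G) ≥ 3. Combining the bounds, tw(G) = 3.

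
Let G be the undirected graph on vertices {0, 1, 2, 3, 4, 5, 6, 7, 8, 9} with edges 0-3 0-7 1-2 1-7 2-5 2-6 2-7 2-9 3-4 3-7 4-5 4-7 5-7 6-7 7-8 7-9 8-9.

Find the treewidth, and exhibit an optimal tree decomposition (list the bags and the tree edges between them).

Every bag has size at most 3, so the width is 3 − 1 = 2 and tw(G) ≤ 2. Conversely, {0, 3, 7} is a clique of size 3, and the vertices of any clique must share a bag in every tree decomposition; so some bag has ≥ 3 vertices and tw(G) ≥ 2. Combining the bounds, tw(G) = 2.

Treewidth 2.
One such decomposition:
Bags: B1 = {4, 5, 7}  B2 = {2, 5, 7}  B3 = {3, 4, 7}  B4 = {2, 7, 9}  B5 = {2, 6, 7}  B6 = {7, 8, 9}  B7 = {0, 3, 7}  B8 = {1, 2, 7}
Tree: B1–B2, B1–B3, B2–B4, B2–B5, B4–B6, B3–B7, B5–B8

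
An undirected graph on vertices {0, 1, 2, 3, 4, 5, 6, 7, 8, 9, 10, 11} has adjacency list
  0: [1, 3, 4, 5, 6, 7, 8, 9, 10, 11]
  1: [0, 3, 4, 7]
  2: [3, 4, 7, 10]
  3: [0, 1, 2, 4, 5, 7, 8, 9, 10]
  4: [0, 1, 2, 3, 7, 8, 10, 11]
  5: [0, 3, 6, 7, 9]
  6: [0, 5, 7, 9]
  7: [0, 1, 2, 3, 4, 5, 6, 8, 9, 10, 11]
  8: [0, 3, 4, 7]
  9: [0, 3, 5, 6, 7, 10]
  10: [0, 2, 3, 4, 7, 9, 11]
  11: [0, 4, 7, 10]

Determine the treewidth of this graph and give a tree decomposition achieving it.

Treewidth 4.
Bags: B1 = {0, 3, 7, 9, 10}  B2 = {0, 3, 4, 7, 10}  B3 = {0, 3, 5, 7, 9}  B4 = {0, 5, 6, 7, 9}  B5 = {2, 3, 4, 7, 10}  B6 = {0, 1, 3, 4, 7}  B7 = {0, 4, 7, 10, 11}  B8 = {0, 3, 4, 7, 8}
Tree: B1–B2, B1–B3, B3–B4, B2–B5, B2–B6, B2–B7, B2–B8

The largest bag has 5 vertices, giving width 4; this decomposition certifies tw(G) ≤ 4. On the other hand G contains the 5-clique {0, 4, 7, 10, 11}. A clique must lie in a single bag of any decomposition, so no decomposition can have width below 4. Combining the bounds, tw(G) = 4.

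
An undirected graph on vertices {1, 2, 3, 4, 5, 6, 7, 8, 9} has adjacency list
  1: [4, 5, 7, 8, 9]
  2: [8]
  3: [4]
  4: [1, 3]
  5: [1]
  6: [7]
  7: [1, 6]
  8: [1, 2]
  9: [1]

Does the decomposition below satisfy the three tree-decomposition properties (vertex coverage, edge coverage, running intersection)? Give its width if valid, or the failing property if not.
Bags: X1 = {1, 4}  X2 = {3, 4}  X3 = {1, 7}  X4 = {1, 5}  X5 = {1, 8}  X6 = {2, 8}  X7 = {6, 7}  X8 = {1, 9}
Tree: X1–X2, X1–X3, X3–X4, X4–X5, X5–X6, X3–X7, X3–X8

Yes; width 1.

Checking the three conditions: (i) the bags cover all of {1, 2, 3, 4, 5, 6, 7, 8, 9}; (ii) for each edge, some bag contains both endpoints; (iii) the bags containing any fixed vertex form a subtree. All hold, so the decomposition is valid with width 2 − 1 = 1.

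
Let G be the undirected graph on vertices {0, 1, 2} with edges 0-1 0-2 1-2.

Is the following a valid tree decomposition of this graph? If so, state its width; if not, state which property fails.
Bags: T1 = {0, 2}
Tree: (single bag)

A tree decomposition must satisfy three properties: every vertex lies in some bag; for every edge, both endpoints lie together in some bag; and for every vertex, the bags containing it form a connected subtree. Here vertex 1 appears in no bag, so the decomposition is invalid.

No — vertex 1 appears in no bag.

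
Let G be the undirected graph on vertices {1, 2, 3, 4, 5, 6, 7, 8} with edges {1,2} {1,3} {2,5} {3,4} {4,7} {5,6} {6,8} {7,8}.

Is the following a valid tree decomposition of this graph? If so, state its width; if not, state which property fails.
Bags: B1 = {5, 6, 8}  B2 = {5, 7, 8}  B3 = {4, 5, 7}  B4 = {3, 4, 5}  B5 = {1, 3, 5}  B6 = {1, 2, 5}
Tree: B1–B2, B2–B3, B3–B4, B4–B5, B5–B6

Yes; width 2.

Checking the three conditions: (i) the bags cover all of {1, 2, 3, 4, 5, 6, 7, 8}; (ii) for each edge, some bag contains both endpoints; (iii) the bags containing any fixed vertex form a subtree. All hold, so the decomposition is valid with width 3 − 1 = 2.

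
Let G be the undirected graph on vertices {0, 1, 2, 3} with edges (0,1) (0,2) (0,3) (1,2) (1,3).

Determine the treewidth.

A width-2 tree decomposition is:
Bags: B1 = {0, 1, 3}  B2 = {0, 1, 2}
Tree: B1–B2
The largest bag has 3 vertices, giving width 2; this decomposition certifies tw(G) ≤ 2. For the lower bound, the 3 vertices {0, 1, 2} are pairwise adjacent, and any tree decomposition puts a clique entirely inside one bag — forcing width ≥ 2. Combining the bounds, tw(G) = 2.

2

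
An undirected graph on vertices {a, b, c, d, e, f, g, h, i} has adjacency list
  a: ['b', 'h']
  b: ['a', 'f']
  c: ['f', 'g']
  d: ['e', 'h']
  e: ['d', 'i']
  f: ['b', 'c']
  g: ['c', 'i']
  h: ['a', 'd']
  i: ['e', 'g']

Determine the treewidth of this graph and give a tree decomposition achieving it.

Treewidth 2.
Bags: B1 = {a, b, h}  B2 = {b, f, h}  B3 = {c, f, h}  B4 = {c, g, h}  B5 = {g, h, i}  B6 = {e, h, i}  B7 = {d, e, h}
Tree: B1–B2, B2–B3, B3–B4, B4–B5, B5–B6, B6–B7

The largest bag has 3 vertices, giving width 2; this decomposition certifies tw(G) ≤ 2. Since h–a–b–f–c–g–i–e–d–h is a cycle in G, G is not acyclic. Forests are exactly the graphs of treewidth ≤ 1, so tw(G) ≥ 2. Hence tw(G) = 2 exactly.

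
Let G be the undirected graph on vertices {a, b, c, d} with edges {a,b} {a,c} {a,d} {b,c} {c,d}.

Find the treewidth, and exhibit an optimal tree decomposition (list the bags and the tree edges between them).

The largest bag has 3 vertices, giving width 2; this decomposition certifies tw(G) ≤ 2. On the other hand G contains the 3-clique {a, c, d}. A clique must lie in a single bag of any decomposition, so no decomposition can have width below 2. Hence tw(G) = 2 exactly.

Treewidth 2.
Bags: B1 = {a, c, d}  B2 = {a, b, c}
Tree: B1–B2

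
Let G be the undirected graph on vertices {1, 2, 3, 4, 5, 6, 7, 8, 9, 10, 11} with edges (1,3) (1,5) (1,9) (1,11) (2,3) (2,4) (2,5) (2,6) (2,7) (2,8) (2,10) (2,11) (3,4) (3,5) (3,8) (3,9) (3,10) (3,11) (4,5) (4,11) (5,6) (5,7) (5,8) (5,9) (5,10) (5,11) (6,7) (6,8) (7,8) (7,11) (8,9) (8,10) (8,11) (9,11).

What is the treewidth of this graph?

A width-4 tree decomposition is:
Bags: B1 = {2, 3, 5, 8, 11}  B2 = {2, 5, 7, 8, 11}  B3 = {2, 3, 5, 8, 10}  B4 = {2, 5, 6, 7, 8}  B5 = {3, 5, 8, 9, 11}  B6 = {2, 3, 4, 5, 11}  B7 = {1, 3, 5, 9, 11}
Tree: B1–B2, B1–B3, B2–B4, B1–B5, B1–B6, B5–B7
Every bag has size at most 5, so the width is 5 − 1 = 4 and tw(G) ≤ 4. On the other hand G contains the 5-clique {1, 3, 5, 9, 11}. A clique must lie in a single bag of any decomposition, so no decomposition can have width below 4. Hence tw(G) = 4 exactly.

4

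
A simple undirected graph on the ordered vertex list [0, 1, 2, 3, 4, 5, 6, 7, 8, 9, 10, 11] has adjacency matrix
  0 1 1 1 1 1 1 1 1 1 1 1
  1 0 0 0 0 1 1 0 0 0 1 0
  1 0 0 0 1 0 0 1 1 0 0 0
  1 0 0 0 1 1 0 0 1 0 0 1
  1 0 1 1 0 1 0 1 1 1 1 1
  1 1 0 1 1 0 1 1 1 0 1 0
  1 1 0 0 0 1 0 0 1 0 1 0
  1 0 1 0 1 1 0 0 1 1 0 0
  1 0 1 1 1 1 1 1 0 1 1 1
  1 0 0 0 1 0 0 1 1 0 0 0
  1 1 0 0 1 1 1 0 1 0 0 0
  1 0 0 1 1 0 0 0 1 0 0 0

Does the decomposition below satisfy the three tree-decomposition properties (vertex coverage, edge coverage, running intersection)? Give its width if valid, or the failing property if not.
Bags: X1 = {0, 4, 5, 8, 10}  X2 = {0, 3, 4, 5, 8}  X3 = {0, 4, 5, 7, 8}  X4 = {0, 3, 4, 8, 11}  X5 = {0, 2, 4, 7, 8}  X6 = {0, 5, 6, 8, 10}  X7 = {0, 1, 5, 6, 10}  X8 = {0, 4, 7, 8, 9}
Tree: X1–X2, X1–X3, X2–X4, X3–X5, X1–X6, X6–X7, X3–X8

Yes; width 4.

Vertex coverage: the bags together contain {0, 1, 2, 3, 4, 5, 6, 7, 8, 9, 10, 11}, the full vertex set. Edge coverage: each edge of G has both endpoints in at least one bag. Running intersection: for every vertex, the bags containing it form a connected subtree. All three properties hold, so this is a valid tree decomposition of width max|bag| − 1 = 4, and hence tw(G) ≤ 4.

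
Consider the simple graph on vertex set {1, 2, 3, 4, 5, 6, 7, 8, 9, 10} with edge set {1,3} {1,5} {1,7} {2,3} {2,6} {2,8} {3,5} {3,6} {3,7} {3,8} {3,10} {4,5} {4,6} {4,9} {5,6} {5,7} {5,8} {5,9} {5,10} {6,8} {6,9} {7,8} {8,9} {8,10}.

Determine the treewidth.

3

A width-3 tree decomposition is:
Bags: B1 = {3, 5, 6, 8}  B2 = {3, 5, 7, 8}  B3 = {2, 3, 6, 8}  B4 = {5, 6, 8, 9}  B5 = {4, 5, 6, 9}  B6 = {1, 3, 5, 7}  B7 = {3, 5, 8, 10}
Tree: B1–B2, B1–B3, B1–B4, B4–B5, B2–B6, B2–B7
Every bag has size at most 4, so the width is 4 − 1 = 3 and tw(G) ≤ 3. For the lower bound, the 4 vertices {2, 3, 6, 8} are pairwise adjacent, and any tree decomposition puts a clique entirely inside one bag — forcing width ≥ 3. The upper and lower bounds meet at 3, so that is the treewidth.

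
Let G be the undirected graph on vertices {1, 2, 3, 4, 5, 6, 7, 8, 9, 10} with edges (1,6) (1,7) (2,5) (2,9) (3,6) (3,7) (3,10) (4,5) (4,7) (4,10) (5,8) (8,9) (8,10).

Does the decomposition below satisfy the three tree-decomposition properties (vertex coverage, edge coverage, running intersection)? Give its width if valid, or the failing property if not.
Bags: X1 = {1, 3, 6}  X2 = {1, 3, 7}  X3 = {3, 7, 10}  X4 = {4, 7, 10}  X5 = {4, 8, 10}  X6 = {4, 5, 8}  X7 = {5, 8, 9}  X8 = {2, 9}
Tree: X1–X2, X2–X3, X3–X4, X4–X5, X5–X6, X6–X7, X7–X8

No — edge (5,2) lies in no bag.

A tree decomposition must satisfy three properties: every vertex lies in some bag; for every edge, both endpoints lie together in some bag; and for every vertex, the bags containing it form a connected subtree. Here edge (5,2) lies in no bag, so the decomposition is invalid.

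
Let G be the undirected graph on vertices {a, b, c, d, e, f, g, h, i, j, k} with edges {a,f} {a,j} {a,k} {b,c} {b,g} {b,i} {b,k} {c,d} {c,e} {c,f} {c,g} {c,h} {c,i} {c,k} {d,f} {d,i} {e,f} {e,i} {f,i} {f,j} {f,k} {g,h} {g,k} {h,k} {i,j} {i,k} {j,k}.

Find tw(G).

A width-3 tree decomposition is:
Bags: B1 = {c, e, f, i}  B2 = {c, f, i, k}  B3 = {f, i, j, k}  B4 = {a, f, j, k}  B5 = {c, d, f, i}  B6 = {b, c, i, k}  B7 = {b, c, g, k}  B8 = {c, g, h, k}
Tree: B1–B2, B2–B3, B3–B4, B1–B5, B2–B6, B6–B7, B7–B8
Each bag holds 4 vertices, so the decomposition has width 3, which upper-bounds the treewidth. Conversely, {c, d, f, i} is a clique of size 4, and the vertices of any clique must share a bag in every tree decomposition; so some bag has ≥ 4 vertices and tw(G) ≥ 3. The upper and lower bounds meet at 3, so that is the treewidth.

3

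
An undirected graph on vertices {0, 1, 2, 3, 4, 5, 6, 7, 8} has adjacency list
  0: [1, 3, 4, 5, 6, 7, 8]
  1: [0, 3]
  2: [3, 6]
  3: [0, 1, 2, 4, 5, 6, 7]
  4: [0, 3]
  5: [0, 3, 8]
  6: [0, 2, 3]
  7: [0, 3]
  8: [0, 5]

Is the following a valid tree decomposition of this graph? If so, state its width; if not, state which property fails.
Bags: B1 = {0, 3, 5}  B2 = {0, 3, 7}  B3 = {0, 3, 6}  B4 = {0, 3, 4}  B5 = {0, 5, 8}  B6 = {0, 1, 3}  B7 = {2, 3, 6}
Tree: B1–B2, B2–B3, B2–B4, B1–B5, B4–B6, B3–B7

Yes; width 2.

Vertex coverage: the bags together contain {0, 1, 2, 3, 4, 5, 6, 7, 8}, the full vertex set. Edge coverage: each edge of G has both endpoints in at least one bag. Running intersection: for every vertex, the bags containing it form a connected subtree. All three properties hold, so this is a valid tree decomposition of width max|bag| − 1 = 2, and hence tw(G) ≤ 2.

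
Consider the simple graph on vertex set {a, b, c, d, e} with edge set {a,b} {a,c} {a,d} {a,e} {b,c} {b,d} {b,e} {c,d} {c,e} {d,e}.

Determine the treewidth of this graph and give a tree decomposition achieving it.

A single bag containing all 5 vertices is trivially a valid decomposition of width 4. For the lower bound, the 5 vertices {a, b, c, d, e} are pairwise adjacent, and any tree decomposition puts a clique entirely inside one bag — forcing width ≥ 4. The upper and lower bounds meet at 4, so that is the treewidth.

Treewidth 4.
One such decomposition:
Bags: B1 = {a, b, c, d, e}
Tree: (single bag)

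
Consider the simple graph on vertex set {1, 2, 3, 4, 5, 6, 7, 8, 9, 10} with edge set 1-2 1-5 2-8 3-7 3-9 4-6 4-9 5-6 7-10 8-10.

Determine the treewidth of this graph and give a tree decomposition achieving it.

Every bag has size at most 3, so the width is 3 − 1 = 2 and tw(G) ≤ 2. The edges 1–5–6–4–9–3–7–10–8–2–1 form a cycle, so G is not a tree and its treewidth is at least 2. Hence tw(G) = 2 exactly.

Treewidth 2.
One optimal decomposition is:
Bags: B1 = {1, 5, 6}  B2 = {1, 4, 6}  B3 = {1, 4, 9}  B4 = {1, 3, 9}  B5 = {1, 3, 7}  B6 = {1, 7, 10}  B7 = {1, 8, 10}  B8 = {1, 2, 8}
Tree: B1–B2, B2–B3, B3–B4, B4–B5, B5–B6, B6–B7, B7–B8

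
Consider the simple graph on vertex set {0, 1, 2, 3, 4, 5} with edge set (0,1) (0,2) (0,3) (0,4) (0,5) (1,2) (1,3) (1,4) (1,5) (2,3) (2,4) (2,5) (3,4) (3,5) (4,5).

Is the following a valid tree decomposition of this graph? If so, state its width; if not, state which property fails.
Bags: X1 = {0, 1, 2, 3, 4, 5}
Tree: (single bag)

Yes; width 5.

Every vertex of G appears in some bag (union = {0, 1, 2, 3, 4, 5}); every edge is covered by a bag; and for each vertex v the set of bags containing v is connected in the bag tree. The decomposition is therefore valid. The largest bag has 6 vertices, so the width is 5.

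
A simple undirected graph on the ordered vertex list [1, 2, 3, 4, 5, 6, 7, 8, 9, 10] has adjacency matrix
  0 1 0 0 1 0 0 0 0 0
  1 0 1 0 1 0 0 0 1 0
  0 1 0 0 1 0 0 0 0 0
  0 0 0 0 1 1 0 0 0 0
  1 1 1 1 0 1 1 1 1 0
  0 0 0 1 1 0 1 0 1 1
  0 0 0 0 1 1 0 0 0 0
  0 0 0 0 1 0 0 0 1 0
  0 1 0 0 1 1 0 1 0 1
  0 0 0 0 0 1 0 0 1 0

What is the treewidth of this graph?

2

A width-2 tree decomposition is:
Bags: B1 = {5, 6, 9}  B2 = {6, 9, 10}  B3 = {5, 6, 7}  B4 = {5, 8, 9}  B5 = {4, 5, 6}  B6 = {2, 5, 9}  B7 = {2, 3, 5}  B8 = {1, 2, 5}
Tree: B1–B2, B1–B3, B1–B4, B1–B5, B4–B6, B6–B7, B6–B8
The largest bag has 3 vertices, giving width 2; this decomposition certifies tw(G) ≤ 2. On the other hand G contains the 3-clique {6, 9, 10}. A clique must lie in a single bag of any decomposition, so no decomposition can have width below 2. The upper and lower bounds meet at 2, so that is the treewidth.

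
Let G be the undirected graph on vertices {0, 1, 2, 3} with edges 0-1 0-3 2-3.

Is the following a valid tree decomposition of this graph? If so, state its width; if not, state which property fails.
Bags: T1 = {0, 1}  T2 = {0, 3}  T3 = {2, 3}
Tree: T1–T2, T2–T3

Yes; width 1.

Checking the three conditions: (i) the bags cover all of {0, 1, 2, 3}; (ii) for each edge, some bag contains both endpoints; (iii) the bags containing any fixed vertex form a subtree. All hold, so the decomposition is valid with width 2 − 1 = 1.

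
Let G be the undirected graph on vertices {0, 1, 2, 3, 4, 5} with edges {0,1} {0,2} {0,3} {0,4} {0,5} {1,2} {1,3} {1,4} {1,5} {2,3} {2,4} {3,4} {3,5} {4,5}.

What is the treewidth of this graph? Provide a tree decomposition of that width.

Treewidth 4.
One such decomposition:
Bags: B1 = {0, 1, 3, 4, 5}  B2 = {0, 1, 2, 3, 4}
Tree: B1–B2

The largest bag has 5 vertices, giving width 4; this decomposition certifies tw(G) ≤ 4. On the other hand G contains the 5-clique {0, 1, 2, 3, 4}. A clique must lie in a single bag of any decomposition, so no decomposition can have width below 4. The upper and lower bounds meet at 4, so that is the treewidth.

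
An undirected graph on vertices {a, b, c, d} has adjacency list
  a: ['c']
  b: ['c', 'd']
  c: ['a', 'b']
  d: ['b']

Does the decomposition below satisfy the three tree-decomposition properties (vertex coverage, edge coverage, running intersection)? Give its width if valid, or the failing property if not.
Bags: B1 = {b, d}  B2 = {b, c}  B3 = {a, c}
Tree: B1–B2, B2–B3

Every vertex of G appears in some bag (union = {a, b, c, d}); every edge is covered by a bag; and for each vertex v the set of bags containing v is connected in the bag tree. The decomposition is therefore valid. The largest bag has 2 vertices, so the width is 1.

Yes; width 1.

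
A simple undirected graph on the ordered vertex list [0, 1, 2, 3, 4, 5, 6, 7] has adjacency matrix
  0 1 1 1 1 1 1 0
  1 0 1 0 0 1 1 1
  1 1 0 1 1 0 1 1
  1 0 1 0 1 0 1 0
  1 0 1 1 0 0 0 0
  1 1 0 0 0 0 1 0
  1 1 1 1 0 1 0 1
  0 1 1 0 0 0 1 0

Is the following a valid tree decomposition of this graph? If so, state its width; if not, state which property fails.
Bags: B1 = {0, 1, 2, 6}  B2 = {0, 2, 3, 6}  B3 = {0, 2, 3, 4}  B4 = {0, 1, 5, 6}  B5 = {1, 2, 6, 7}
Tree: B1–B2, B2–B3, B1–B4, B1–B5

Yes; width 3.

Every vertex of G appears in some bag (union = {0, 1, 2, 3, 4, 5, 6, 7}); every edge is covered by a bag; and for each vertex v the set of bags containing v is connected in the bag tree. The decomposition is therefore valid. The largest bag has 4 vertices, so the width is 3.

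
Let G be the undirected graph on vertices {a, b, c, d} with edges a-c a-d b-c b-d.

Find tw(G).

A width-2 tree decomposition is:
Bags: B1 = {a, c, d}  B2 = {b, c, d}
Tree: B1–B2
Every bag has size at most 3, so the width is 3 − 1 = 2 and tw(G) ≤ 2. The edges d–a–c–b–d form a cycle, so G is not a tree and its treewidth is at least 2. Combining the bounds, tw(G) = 2.

2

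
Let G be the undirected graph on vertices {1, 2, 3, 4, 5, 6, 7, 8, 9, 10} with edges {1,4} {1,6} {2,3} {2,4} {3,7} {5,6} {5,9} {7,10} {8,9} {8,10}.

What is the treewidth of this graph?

A width-2 tree decomposition is:
Bags: B1 = {5, 8, 9}  B2 = {5, 8, 10}  B3 = {5, 7, 10}  B4 = {3, 5, 7}  B5 = {2, 3, 5}  B6 = {2, 4, 5}  B7 = {1, 4, 5}  B8 = {1, 5, 6}
Tree: B1–B2, B2–B3, B3–B4, B4–B5, B5–B6, B6–B7, B7–B8
Each bag holds 3 vertices, so the decomposition has width 2, which upper-bounds the treewidth. The edges 5–9–8–10–7–3–2–4–1–6–5 form a cycle, so G is not a tree and its treewidth is at least 2. The upper and lower bounds meet at 2, so that is the treewidth.

2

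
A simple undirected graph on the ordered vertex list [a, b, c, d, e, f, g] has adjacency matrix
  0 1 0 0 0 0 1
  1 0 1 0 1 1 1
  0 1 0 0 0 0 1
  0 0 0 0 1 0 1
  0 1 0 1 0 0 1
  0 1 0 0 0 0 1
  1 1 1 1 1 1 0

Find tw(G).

2

A width-2 tree decomposition is:
Bags: B1 = {b, f, g}  B2 = {a, b, g}  B3 = {b, c, g}  B4 = {b, e, g}  B5 = {d, e, g}
Tree: B1–B2, B2–B3, B1–B4, B4–B5
The largest bag has 3 vertices, giving width 2; this decomposition certifies tw(G) ≤ 2. Conversely, {d, e, g} is a clique of size 3, and the vertices of any clique must share a bag in every tree decomposition; so some bag has ≥ 3 vertices and tw(G) ≥ 2. Hence tw(G) = 2 exactly.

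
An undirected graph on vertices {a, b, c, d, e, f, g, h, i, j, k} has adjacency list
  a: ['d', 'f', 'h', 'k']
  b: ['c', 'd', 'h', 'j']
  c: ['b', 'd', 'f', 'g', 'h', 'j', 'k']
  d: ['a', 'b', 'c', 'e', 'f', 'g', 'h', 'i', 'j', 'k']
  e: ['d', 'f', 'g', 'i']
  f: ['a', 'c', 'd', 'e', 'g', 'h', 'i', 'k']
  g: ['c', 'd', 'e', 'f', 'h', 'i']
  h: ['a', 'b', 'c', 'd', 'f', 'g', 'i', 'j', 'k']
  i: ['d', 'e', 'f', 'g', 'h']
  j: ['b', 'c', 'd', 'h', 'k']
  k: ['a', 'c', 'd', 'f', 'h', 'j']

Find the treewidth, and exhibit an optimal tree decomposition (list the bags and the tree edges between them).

Every bag has size at most 5, so the width is 5 − 1 = 4 and tw(G) ≤ 4. On the other hand G contains the 5-clique {d, e, f, g, i}. A clique must lie in a single bag of any decomposition, so no decomposition can have width below 4. The upper and lower bounds meet at 4, so that is the treewidth.

Treewidth 4.
Bags: B1 = {c, d, f, h, k}  B2 = {c, d, h, j, k}  B3 = {c, d, f, g, h}  B4 = {a, d, f, h, k}  B5 = {d, f, g, h, i}  B6 = {d, e, f, g, i}  B7 = {b, c, d, h, j}
Tree: B1–B2, B1–B3, B1–B4, B3–B5, B5–B6, B2–B7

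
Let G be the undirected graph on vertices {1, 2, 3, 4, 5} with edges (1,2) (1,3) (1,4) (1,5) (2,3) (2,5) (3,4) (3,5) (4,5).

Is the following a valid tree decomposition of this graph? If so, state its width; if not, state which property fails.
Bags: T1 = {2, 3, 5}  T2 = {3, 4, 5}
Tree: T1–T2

No — vertex 1 appears in no bag.

A tree decomposition must satisfy three properties: every vertex lies in some bag; for every edge, both endpoints lie together in some bag; and for every vertex, the bags containing it form a connected subtree. Here vertex 1 appears in no bag, so the decomposition is invalid.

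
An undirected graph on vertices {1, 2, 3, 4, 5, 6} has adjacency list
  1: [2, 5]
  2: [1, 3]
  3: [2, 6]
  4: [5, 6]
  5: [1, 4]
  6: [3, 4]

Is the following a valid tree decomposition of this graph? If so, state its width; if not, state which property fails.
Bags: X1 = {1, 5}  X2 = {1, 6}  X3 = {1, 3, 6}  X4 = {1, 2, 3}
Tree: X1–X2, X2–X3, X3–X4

A tree decomposition must satisfy three properties: every vertex lies in some bag; for every edge, both endpoints lie together in some bag; and for every vertex, the bags containing it form a connected subtree. Here vertex 4 appears in no bag, so the decomposition is invalid.

No — vertex 4 appears in no bag.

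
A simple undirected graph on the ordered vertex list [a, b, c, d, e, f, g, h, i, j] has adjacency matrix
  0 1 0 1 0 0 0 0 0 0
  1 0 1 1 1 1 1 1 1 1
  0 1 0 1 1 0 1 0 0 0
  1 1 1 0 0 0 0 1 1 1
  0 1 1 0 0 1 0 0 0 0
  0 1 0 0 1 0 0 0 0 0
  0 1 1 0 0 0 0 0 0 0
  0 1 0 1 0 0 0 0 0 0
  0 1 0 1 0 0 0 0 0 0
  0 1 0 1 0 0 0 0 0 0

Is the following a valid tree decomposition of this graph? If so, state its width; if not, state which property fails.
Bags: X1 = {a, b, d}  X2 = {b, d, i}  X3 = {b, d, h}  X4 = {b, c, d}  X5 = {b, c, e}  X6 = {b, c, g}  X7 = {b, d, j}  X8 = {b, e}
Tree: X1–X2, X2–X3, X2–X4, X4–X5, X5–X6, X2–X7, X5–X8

No — vertex f appears in no bag.

A tree decomposition must satisfy three properties: every vertex lies in some bag; for every edge, both endpoints lie together in some bag; and for every vertex, the bags containing it form a connected subtree. Here vertex f appears in no bag, so the decomposition is invalid.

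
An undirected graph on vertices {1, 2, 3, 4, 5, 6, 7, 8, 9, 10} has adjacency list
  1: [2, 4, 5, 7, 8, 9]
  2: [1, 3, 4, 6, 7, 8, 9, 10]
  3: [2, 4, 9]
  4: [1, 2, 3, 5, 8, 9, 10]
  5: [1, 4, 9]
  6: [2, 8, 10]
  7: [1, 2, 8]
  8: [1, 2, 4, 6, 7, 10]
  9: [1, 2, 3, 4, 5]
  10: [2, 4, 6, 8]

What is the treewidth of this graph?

A width-3 tree decomposition is:
Bags: B1 = {1, 2, 4, 9}  B2 = {1, 2, 4, 8}  B3 = {1, 4, 5, 9}  B4 = {2, 4, 8, 10}  B5 = {2, 3, 4, 9}  B6 = {1, 2, 7, 8}  B7 = {2, 6, 8, 10}
Tree: B1–B2, B1–B3, B2–B4, B1–B5, B2–B6, B4–B7
The largest bag has 4 vertices, giving width 3; this decomposition certifies tw(G) ≤ 3. For the lower bound, the 4 vertices {1, 2, 4, 8} are pairwise adjacent, and any tree decomposition puts a clique entirely inside one bag — forcing width ≥ 3. Hence tw(G) = 3 exactly.

3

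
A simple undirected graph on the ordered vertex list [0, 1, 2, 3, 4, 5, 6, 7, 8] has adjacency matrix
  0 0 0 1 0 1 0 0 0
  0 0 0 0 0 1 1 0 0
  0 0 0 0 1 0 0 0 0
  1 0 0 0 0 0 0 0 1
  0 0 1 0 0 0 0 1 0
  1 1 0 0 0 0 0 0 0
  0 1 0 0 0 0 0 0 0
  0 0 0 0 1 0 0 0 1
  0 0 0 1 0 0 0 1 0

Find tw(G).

A width-1 tree decomposition is:
Bags: B1 = {1, 6}  B2 = {1, 5}  B3 = {0, 5}  B4 = {0, 3}  B5 = {3, 8}  B6 = {7, 8}  B7 = {4, 7}  B8 = {2, 4}
Tree: B1–B2, B2–B3, B3–B4, B4–B5, B5–B6, B6–B7, B7–B8
Every bag has size at most 2, so the width is 2 − 1 = 1 and tw(G) ≤ 1. Since G has at least one edge (e.g. 6–1), it is not an edgeless graph, so tw(G) ≥ 1. Hence tw(G) = 1 exactly.

1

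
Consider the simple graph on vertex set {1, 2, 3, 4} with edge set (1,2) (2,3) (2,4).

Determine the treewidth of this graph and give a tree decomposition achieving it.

The largest bag has 2 vertices, giving width 1; this decomposition certifies tw(G) ≤ 1. Any graph with an edge has treewidth ≥ 1, and G has the edge 2–1. The upper and lower bounds meet at 1, so that is the treewidth.

Treewidth 1.
Bags: B1 = {1, 2}  B2 = {2, 3}  B3 = {2, 4}
Tree: B1–B2, B2–B3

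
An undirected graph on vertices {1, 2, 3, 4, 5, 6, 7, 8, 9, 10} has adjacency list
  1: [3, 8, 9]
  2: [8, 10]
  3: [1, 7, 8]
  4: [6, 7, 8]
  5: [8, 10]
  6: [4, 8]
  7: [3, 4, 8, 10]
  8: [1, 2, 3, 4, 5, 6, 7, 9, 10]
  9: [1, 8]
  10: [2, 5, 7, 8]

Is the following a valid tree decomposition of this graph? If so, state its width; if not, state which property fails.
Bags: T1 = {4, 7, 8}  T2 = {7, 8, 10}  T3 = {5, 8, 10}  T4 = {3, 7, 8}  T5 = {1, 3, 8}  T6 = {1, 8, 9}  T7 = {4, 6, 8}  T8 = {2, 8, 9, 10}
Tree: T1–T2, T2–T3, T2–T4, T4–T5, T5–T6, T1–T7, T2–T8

No — bags containing vertex 9 are not connected in the tree.

A tree decomposition must satisfy three properties: every vertex lies in some bag; for every edge, both endpoints lie together in some bag; and for every vertex, the bags containing it form a connected subtree. Here bags containing vertex 9 are not connected in the tree, so the decomposition is invalid.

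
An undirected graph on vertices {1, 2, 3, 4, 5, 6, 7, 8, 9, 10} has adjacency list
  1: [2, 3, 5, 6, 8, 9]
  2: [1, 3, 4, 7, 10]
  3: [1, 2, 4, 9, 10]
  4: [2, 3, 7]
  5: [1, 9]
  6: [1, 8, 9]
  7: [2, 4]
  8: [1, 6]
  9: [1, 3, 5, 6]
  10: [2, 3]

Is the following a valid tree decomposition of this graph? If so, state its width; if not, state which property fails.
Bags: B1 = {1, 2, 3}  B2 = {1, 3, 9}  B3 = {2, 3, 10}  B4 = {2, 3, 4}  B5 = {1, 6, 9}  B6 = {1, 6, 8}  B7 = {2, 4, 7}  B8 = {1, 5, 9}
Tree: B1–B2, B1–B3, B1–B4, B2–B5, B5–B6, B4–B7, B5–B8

Yes; width 2.

Vertex coverage: the bags together contain {1, 2, 3, 4, 5, 6, 7, 8, 9, 10}, the full vertex set. Edge coverage: each edge of G has both endpoints in at least one bag. Running intersection: for every vertex, the bags containing it form a connected subtree. All three properties hold, so this is a valid tree decomposition of width max|bag| − 1 = 2, and hence tw(G) ≤ 2.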